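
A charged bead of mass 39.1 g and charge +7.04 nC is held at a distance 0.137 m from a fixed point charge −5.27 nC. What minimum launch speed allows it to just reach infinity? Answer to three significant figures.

0.0112 m/s

To just escape, total mechanical energy must reach zero at infinity: ½mv²_min + U = 0, so ½mv²_min = −U = |kQq|/r.
|U| = |kQq|/r = (8.99×10⁹ N·m²/C²)(5.27×10⁻⁹)(7.04×10⁻⁹)/(0.137) = 2.43×10⁻⁶ J.
v_min = √(2|U|/m) = √(2·2.43×10⁻⁶/0.0391) = 0.0112 m/s.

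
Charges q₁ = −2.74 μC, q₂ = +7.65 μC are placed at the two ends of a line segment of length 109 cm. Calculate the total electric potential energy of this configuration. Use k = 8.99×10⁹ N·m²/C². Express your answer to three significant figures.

-0.173 J

The assembly work is the sum of pairwise potential energies, U = Σ_{i<j} kqᵢqⱼ/rᵢⱼ.
The separation is r = 1.09 m.
U = (-0.173) = -0.173 J.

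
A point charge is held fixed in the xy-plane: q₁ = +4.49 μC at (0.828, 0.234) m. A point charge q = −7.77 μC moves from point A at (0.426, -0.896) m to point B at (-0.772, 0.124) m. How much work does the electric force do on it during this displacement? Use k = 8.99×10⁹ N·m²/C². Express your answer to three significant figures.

-0.0659 J

The work done by the electric force is W_field = −ΔU = −q(V_B − V_A) = q(V_A − V_B).
At A: distance to the source charge is 1.20 m; V_A = kq₁/r = 3.37×10⁴ V.
At B: distance to the source charge is 1.60 m; V_B = kq₁/r = 2.52×10⁴ V.
ΔV = V_B − V_A = -8490 V.
W_field = −qΔV = −(-7.77×10⁻⁶ C)(-8490 V) = -0.0659 J.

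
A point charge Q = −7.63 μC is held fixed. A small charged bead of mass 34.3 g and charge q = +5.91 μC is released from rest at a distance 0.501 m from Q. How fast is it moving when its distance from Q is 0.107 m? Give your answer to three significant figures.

Only the electrostatic force acts, so mechanical energy is conserved: ½mv² = U₁ − U₂ = kQq(1/r₁ − 1/r₂).
U₁ − U₂ = (8.99×10⁹ N·m²/C²)(-7.63×10⁻⁶ C)(5.91×10⁻⁶ C)(1/0.501 − 1/0.107) = 2.98 J.
v = √(2·2.98/0.0343) = 13.2 m/s.

13.2 m/s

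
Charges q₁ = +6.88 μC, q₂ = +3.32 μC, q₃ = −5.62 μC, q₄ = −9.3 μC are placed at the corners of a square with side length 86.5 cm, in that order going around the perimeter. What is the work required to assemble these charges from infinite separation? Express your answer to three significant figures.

-0.589 J

The work to assemble the configuration equals its total potential energy, U = Σ kqᵢqⱼ/rᵢⱼ over all pairs.
The four side pairs have separation 0.865 m and the two diagonal pairs 1.22 m.
Summing all 6 pair terms gives U = -0.589 J.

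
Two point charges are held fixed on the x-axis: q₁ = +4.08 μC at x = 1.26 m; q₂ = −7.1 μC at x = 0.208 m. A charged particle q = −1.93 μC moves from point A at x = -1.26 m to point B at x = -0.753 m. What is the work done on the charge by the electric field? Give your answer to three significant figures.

-0.0372 J

The work done by the electric force is W_field = −ΔU = −q(V_B − V_A) = q(V_A − V_B).
At A: distances to the source charges are 2.52 m, 1.47 m; V_A = Σ kqᵢ/rᵢ = -2.89×10⁴ V.
At B: distances to the source charges are 2.01 m, 0.961 m; V_B = Σ kqᵢ/rᵢ = -4.82×10⁴ V.
ΔV = V_B − V_A = -1.93×10⁴ V.
W_field = −qΔV = −(-1.93×10⁻⁶ C)(-1.93×10⁴ V) = -0.0372 J.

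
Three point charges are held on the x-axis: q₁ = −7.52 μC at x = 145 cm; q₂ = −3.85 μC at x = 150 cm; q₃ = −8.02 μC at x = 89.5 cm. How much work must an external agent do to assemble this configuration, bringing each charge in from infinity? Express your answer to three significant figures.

6.64 J

The assembly work is the sum of pairwise potential energies, U = Σ_{i<j} kqᵢqⱼ/rᵢⱼ.
Pair separations: r₁₂ = 0.0500 m, r₁₃ = 0.555 m, r₂₃ = 0.605 m.
U = (5.21) + (0.977) + (0.459) = 6.64 J.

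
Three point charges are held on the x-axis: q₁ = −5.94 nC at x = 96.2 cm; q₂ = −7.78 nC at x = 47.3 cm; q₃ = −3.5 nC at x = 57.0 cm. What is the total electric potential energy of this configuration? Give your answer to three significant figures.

3.85×10⁻⁶ J

The work to assemble the configuration equals its total potential energy, U = Σ kqᵢqⱼ/rᵢⱼ over all pairs.
Pair separations: r₁₂ = 0.489 m, r₁₃ = 0.392 m, r₂₃ = 0.0970 m.
U = (8.50×10⁻⁷) + (4.77×10⁻⁷) + (2.52×10⁻⁶) = 3.85×10⁻⁶ J.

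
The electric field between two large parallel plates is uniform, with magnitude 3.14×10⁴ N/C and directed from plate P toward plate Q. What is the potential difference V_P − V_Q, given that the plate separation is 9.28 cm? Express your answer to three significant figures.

In a uniform field, potential decreases in the direction of E: ΔV = −E·d for a displacement d parallel to E.
Going from Q to P is a displacement of 9.28 cm opposite to the field, so V_P − V_Q = +Ed = 2910 V.

2910 V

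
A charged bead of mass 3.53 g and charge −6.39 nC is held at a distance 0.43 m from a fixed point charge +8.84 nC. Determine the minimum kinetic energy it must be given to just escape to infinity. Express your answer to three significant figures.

To just escape, total mechanical energy must reach zero at infinity: ½mv²_min + U = 0, so ½mv²_min = −U = |kQq|/r.
|U| = |kQq|/r = (8.99×10⁹ N·m²/C²)(8.84×10⁻⁹)(6.39×10⁻⁹)/(0.430) = 1.18×10⁻⁶ J.

1.18×10⁻⁶ J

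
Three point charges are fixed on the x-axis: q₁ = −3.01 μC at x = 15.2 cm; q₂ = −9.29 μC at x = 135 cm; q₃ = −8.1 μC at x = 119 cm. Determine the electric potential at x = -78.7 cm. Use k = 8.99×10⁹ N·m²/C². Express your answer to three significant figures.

-1.05×10⁵ V

The total potential is the scalar sum of each charge's contribution, V = Σ kqᵢ/rᵢ.
Distances from the field point to each charge: r₁ = 0.939 m, r₂ = 2.14 m, r₃ = 1.98 m.
V = k[(-3.01×10⁻⁶)/(0.939) + (-9.29×10⁻⁶)/(2.14) + (-8.10×10⁻⁶)/(1.98)] = -1.05×10⁵ V.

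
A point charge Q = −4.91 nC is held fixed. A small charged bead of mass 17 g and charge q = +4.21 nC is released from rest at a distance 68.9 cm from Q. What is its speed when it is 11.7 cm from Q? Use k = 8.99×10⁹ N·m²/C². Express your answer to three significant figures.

Only the electrostatic force acts, so mechanical energy is conserved: ½mv² = U₁ − U₂ = kQq(1/r₁ − 1/r₂).
U₁ − U₂ = (8.99×10⁹ N·m²/C²)(-4.91×10⁻⁹ C)(4.21×10⁻⁹ C)(1/0.689 − 1/0.117) = 1.32×10⁻⁶ J.
v = √(2·1.32×10⁻⁶/0.0170) = 0.0125 m/s.

0.0125 m/s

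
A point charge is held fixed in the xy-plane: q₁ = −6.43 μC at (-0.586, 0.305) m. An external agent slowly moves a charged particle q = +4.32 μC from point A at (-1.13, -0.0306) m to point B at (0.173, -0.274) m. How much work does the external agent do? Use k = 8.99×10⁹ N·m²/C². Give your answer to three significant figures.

For quasistatic motion the external work equals the change in potential energy: W_ext = qΔV = q(V_B − V_A).
At A: distance to the source charge is 0.639 m; V_A = kq₁/r = -9.04×10⁴ V.
At B: distance to the source charge is 0.955 m; V_B = kq₁/r = -6.06×10⁴ V.
ΔV = V_B − V_A = 2.99×10⁴ V.
W_ext = qΔV = (4.32×10⁻⁶ C)(2.99×10⁴ V) = 0.129 J.

0.129 J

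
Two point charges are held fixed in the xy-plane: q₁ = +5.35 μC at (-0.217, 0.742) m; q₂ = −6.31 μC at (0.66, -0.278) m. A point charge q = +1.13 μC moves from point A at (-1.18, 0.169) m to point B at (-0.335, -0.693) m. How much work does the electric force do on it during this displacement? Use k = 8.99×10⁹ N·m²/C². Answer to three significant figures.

0.0364 J

The work done by the electric force is W_field = −ΔU = −q(V_B − V_A) = q(V_A − V_B).
At A: distances to the source charges are 1.12 m, 1.89 m; V_A = Σ kqᵢ/rᵢ = 1.30×10⁴ V.
At B: distances to the source charges are 1.44 m, 1.08 m; V_B = Σ kqᵢ/rᵢ = -1.92×10⁴ V.
ΔV = V_B − V_A = -3.22×10⁴ V.
W_field = −qΔV = −(1.13×10⁻⁶ C)(-3.22×10⁴ V) = 0.0364 J.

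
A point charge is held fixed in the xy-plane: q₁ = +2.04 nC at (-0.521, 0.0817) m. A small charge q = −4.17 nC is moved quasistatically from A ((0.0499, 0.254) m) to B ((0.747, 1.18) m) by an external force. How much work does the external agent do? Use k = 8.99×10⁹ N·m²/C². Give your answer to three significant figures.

8.27×10⁻⁸ J

For quasistatic motion the external work equals the change in potential energy: W_ext = qΔV = q(V_B − V_A).
At A: distance to the source charge is 0.596 m; V_A = kq₁/r = 30.8 V.
At B: distance to the source charge is 1.68 m; V_B = kq₁/r = 10.9 V.
ΔV = V_B − V_A = -19.8 V.
W_ext = qΔV = (-4.17×10⁻⁹ C)(-19.8 V) = 8.27×10⁻⁸ J.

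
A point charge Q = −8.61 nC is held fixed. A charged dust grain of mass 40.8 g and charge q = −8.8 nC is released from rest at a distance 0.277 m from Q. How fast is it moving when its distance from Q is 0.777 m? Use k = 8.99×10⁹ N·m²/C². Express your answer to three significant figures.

Only the electrostatic force acts, so mechanical energy is conserved: ½mv² = U₁ − U₂ = kQq(1/r₁ − 1/r₂).
U₁ − U₂ = (8.99×10⁹ N·m²/C²)(-8.61×10⁻⁹ C)(-8.80×10⁻⁹ C)(1/0.277 − 1/0.777) = 1.58×10⁻⁶ J.
v = √(2·1.58×10⁻⁶/0.0408) = 8.81×10⁻³ m/s.

8.81×10⁻³ m/s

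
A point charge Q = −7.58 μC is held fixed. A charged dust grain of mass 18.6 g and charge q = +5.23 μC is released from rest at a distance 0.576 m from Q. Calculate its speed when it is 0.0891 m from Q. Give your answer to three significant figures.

Only the electrostatic force acts, so mechanical energy is conserved: ½mv² = U₁ − U₂ = kQq(1/r₁ − 1/r₂).
U₁ − U₂ = (8.99×10⁹ N·m²/C²)(-7.58×10⁻⁶ C)(5.23×10⁻⁶ C)(1/0.576 − 1/0.0891) = 3.38 J.
v = √(2·3.38/0.0186) = 19.1 m/s.

19.1 m/s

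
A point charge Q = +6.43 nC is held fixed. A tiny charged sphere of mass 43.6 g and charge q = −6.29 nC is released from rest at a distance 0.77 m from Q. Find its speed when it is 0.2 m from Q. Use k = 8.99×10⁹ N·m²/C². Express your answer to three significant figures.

7.86×10⁻³ m/s

Only the electrostatic force acts, so mechanical energy is conserved: ½mv² = U₁ − U₂ = kQq(1/r₁ − 1/r₂).
U₁ − U₂ = (8.99×10⁹ N·m²/C²)(6.43×10⁻⁹ C)(-6.29×10⁻⁹ C)(1/0.770 − 1/0.200) = 1.35×10⁻⁶ J.
v = √(2·1.35×10⁻⁶/0.0436) = 7.86×10⁻³ m/s.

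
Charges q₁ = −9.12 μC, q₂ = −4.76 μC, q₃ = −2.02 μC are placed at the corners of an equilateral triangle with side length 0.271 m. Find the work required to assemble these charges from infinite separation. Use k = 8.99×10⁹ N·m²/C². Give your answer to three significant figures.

The assembly work is the sum of pairwise potential energies, U = Σ_{i<j} kqᵢqⱼ/rᵢⱼ.
All three pair separations equal the side length, 0.271 m.
U = (1.44) + (0.611) + (0.319) = 2.37 J.

2.37 J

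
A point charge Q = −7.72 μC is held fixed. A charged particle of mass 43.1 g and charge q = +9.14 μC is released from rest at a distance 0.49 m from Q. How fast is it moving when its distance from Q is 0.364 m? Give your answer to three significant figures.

4.56 m/s

Only the electrostatic force acts, so mechanical energy is conserved: ½mv² = U₁ − U₂ = kQq(1/r₁ − 1/r₂).
U₁ − U₂ = (8.99×10⁹ N·m²/C²)(-7.72×10⁻⁶ C)(9.14×10⁻⁶ C)(1/0.490 − 1/0.364) = 0.448 J.
v = √(2·0.448/0.0431) = 4.56 m/s.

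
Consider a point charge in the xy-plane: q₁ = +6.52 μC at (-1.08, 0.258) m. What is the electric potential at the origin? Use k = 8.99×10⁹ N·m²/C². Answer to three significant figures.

The total potential is the scalar sum of each charge's contribution, V = Σ kqᵢ/rᵢ.
Distances from the field point to each charge: r₁ = 1.11 m.
V = k[(6.52×10⁻⁶)/(1.11)] = 5.28×10⁴ V.

5.28×10⁴ V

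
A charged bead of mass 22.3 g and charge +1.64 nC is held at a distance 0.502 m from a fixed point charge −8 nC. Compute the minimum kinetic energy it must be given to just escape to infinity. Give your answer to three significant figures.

2.35×10⁻⁷ J

To just escape, total mechanical energy must reach zero at infinity: ½mv²_min + U = 0, so ½mv²_min = −U = |kQq|/r.
|U| = |kQq|/r = (8.99×10⁹ N·m²/C²)(8.00×10⁻⁹)(1.64×10⁻⁹)/(0.502) = 2.35×10⁻⁷ J.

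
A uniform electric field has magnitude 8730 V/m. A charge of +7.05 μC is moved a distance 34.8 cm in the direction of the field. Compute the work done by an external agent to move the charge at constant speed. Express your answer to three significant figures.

The potential change for a displacement 34.8 cm in the direction of the field is ΔV = −Ed = -3040 V.
W_ext = qΔV = -0.0214 J.

-0.0214 J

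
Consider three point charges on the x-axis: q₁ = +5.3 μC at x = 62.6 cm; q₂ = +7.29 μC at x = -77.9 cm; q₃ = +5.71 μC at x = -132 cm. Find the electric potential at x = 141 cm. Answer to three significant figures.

1.10×10⁵ V

Electric potential is a scalar, so the contributions from each charge add algebraically: V = Σ kqᵢ/rᵢ.
Distances from the field point to each charge: r₁ = 0.784 m, r₂ = 2.19 m, r₃ = 2.73 m.
V = k[(5.30×10⁻⁶)/(0.784) + (7.29×10⁻⁶)/(2.19) + (5.71×10⁻⁶)/(2.73)] = 1.10×10⁵ V.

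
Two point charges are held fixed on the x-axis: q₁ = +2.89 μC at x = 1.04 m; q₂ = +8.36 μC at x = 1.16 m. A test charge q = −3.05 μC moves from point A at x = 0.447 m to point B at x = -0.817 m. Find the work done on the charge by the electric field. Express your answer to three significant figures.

-0.297 J

The work done by the electric force is W_field = −ΔU = −q(V_B − V_A) = q(V_A − V_B).
At A: distances to the source charges are 0.593 m, 0.713 m; V_A = Σ kqᵢ/rᵢ = 1.49×10⁵ V.
At B: distances to the source charges are 1.86 m, 1.98 m; V_B = Σ kqᵢ/rᵢ = 5.20×10⁴ V.
ΔV = V_B − V_A = -9.72×10⁴ V.
W_field = −qΔV = −(-3.05×10⁻⁶ C)(-9.72×10⁴ V) = -0.297 J.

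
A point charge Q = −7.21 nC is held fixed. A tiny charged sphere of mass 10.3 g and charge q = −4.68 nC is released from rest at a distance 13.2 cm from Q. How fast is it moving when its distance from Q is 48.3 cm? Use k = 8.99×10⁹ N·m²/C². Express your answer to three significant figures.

Only the electrostatic force acts, so mechanical energy is conserved: ½mv² = U₁ − U₂ = kQq(1/r₁ − 1/r₂).
U₁ − U₂ = (8.99×10⁹ N·m²/C²)(-7.21×10⁻⁹ C)(-4.68×10⁻⁹ C)(1/0.132 − 1/0.483) = 1.67×10⁻⁶ J.
v = √(2·1.67×10⁻⁶/0.0103) = 0.0180 m/s.

0.0180 m/s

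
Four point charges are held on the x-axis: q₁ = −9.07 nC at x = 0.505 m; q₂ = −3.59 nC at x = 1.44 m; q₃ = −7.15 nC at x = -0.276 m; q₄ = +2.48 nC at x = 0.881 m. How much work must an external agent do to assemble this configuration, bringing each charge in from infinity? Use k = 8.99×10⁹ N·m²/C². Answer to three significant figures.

The work to assemble the configuration equals its total potential energy, U = Σ kqᵢqⱼ/rᵢⱼ over all pairs.
Pair separations: r₁₂ = 0.935 m, r₁₃ = 0.781 m, r₁₄ = 0.376 m, r₂₃ = 1.72 m, r₂₄ = 0.559 m, r₃₄ = 1.16 m.
Summing all 6 pair terms gives U = 3.75×10⁻⁷ J.

3.75×10⁻⁷ J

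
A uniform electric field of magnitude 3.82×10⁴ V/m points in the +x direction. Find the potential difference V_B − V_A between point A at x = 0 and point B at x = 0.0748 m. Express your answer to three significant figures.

-2860 V

In a uniform field, potential decreases in the direction of E: V_B − V_A = −E·Δx.
V_B − V_A = −(3.82×10⁴ V/m)(0.0748 m) = -2860 V.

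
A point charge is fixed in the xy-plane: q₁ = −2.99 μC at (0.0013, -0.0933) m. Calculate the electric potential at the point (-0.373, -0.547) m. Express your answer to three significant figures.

The total potential is the scalar sum of each charge's contribution, V = Σ kqᵢ/rᵢ.
Distances from the field point to each charge: r₁ = 0.588 m.
V = k[(-2.99×10⁻⁶)/(0.588)] = -4.57×10⁴ V.

-4.57×10⁴ V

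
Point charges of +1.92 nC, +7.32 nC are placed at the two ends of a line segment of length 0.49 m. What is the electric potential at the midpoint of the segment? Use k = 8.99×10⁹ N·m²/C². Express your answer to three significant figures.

339 V

Electric potential is a scalar, so the contributions from each charge add algebraically: V = Σ kqᵢ/rᵢ.
Each charge is 0.245 m from the midpoint.
V = k[(1.92×10⁻⁹)/(0.245) + (7.32×10⁻⁹)/(0.245)] = 339 V.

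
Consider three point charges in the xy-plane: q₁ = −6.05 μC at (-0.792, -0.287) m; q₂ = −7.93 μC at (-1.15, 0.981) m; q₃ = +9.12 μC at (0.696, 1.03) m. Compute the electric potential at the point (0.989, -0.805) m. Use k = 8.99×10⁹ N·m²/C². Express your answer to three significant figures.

The total potential is the scalar sum of each charge's contribution, V = Σ kqᵢ/rᵢ.
Distances from the field point to each charge: r₁ = 1.85 m, r₂ = 2.79 m, r₃ = 1.86 m.
V = k[(-6.05×10⁻⁶)/(1.85) + (-7.93×10⁻⁶)/(2.79) + (9.12×10⁻⁶)/(1.86)] = -1.08×10⁴ V.

-1.08×10⁴ V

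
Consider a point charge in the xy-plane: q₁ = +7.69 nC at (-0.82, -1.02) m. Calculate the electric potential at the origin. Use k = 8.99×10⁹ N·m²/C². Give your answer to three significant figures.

Electric potential is a scalar, so the contributions from each charge add algebraically: V = Σ kqᵢ/rᵢ.
Distances from the field point to each charge: r₁ = 1.31 m.
V = k[(7.69×10⁻⁹)/(1.31)] = 52.8 V.

52.8 V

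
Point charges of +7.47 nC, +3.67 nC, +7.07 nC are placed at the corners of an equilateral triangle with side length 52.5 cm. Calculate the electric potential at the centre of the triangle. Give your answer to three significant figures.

540 V

Electric potential is a scalar, so the contributions from each charge add algebraically: V = Σ kqᵢ/rᵢ.
The distance from each vertex to the centroid is a/√3 = 0.303 m.
V = k[(7.47×10⁻⁹)/(0.303) + (3.67×10⁻⁹)/(0.303) + (7.07×10⁻⁹)/(0.303)] = 540 V.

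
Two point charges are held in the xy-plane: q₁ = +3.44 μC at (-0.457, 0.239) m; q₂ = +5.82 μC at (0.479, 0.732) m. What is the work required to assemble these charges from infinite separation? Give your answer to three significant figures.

The work to assemble the configuration equals its total potential energy, U = Σ kqᵢqⱼ/rᵢⱼ over all pairs.
Pair separations: r₁₂ = 1.06 m.
U = (0.170) = 0.170 J.

0.170 J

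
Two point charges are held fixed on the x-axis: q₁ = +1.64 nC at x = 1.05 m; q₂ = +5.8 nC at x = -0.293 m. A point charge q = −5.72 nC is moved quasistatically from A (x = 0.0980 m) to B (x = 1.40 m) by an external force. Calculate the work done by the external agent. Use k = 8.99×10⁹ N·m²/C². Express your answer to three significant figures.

For quasistatic motion the external work equals the change in potential energy: W_ext = qΔV = q(V_B − V_A).
At A: distances to the source charges are 0.952 m, 0.391 m; V_A = Σ kqᵢ/rᵢ = 149 V.
At B: distances to the source charges are 0.350 m, 1.69 m; V_B = Σ kqᵢ/rᵢ = 72.9 V.
ΔV = V_B − V_A = -75.9 V.
W_ext = qΔV = (-5.72×10⁻⁹ C)(-75.9 V) = 4.34×10⁻⁷ J.

4.34×10⁻⁷ J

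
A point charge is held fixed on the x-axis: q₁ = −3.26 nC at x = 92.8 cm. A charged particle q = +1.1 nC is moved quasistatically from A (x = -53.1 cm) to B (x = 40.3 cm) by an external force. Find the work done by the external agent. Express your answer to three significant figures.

-3.93×10⁻⁸ J

For quasistatic motion the external work equals the change in potential energy: W_ext = qΔV = q(V_B − V_A).
At A: distance to the source charge is 1.46 m; V_A = kq₁/r = -20.1 V.
At B: distance to the source charge is 0.525 m; V_B = kq₁/r = -55.8 V.
ΔV = V_B − V_A = -35.7 V.
W_ext = qΔV = (1.10×10⁻⁹ C)(-35.7 V) = -3.93×10⁻⁸ J.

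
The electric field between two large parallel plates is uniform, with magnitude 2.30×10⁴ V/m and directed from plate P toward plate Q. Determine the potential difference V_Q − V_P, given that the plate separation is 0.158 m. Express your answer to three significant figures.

In a uniform field, potential decreases in the direction of E: ΔV = −E·d for a displacement d parallel to E.
Going from P to Q is a displacement of 0.158 m along the field, so V_Q − V_P = −Ed = -3630 V.

-3630 V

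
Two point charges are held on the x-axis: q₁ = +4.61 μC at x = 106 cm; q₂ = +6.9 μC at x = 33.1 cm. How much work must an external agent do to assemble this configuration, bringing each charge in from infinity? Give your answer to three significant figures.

The assembly work is the sum of pairwise potential energies, U = Σ_{i<j} kqᵢqⱼ/rᵢⱼ.
Pair separations: r₁₂ = 0.729 m.
U = (0.392) = 0.392 J.

0.392 J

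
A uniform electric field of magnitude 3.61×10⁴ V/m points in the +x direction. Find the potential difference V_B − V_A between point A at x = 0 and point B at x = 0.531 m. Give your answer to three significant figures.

-1.92×10⁴ V

In a uniform field, potential decreases in the direction of E: V_B − V_A = −E·Δx.
V_B − V_A = −(3.61×10⁴ V/m)(0.531 m) = -1.92×10⁴ V.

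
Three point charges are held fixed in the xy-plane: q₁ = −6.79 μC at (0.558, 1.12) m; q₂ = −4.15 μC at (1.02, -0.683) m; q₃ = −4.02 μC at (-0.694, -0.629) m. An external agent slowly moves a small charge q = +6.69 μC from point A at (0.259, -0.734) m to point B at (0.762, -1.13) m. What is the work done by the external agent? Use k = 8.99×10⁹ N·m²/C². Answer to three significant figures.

For quasistatic motion the external work equals the change in potential energy: W_ext = qΔV = q(V_B − V_A).
At A: distances to the source charges are 1.88 m, 0.763 m, 0.959 m; V_A = Σ kqᵢ/rᵢ = -1.19×10⁵ V.
At B: distances to the source charges are 2.26 m, 0.516 m, 1.54 m; V_B = Σ kqᵢ/rᵢ = -1.23×10⁵ V.
ΔV = V_B − V_A = -3660 V.
W_ext = qΔV = (6.69×10⁻⁶ C)(-3660 V) = -0.0245 J.

-0.0245 J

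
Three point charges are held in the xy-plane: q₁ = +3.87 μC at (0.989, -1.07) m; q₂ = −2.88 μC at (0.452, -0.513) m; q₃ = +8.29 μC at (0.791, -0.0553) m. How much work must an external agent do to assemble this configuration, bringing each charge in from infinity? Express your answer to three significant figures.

The assembly work is the sum of pairwise potential energies, U = Σ_{i<j} kqᵢqⱼ/rᵢⱼ.
Pair separations: r₁₂ = 0.774 m, r₁₃ = 1.03 m, r₂₃ = 0.570 m.
U = (-0.130) + (0.279) + (-0.377) = -0.227 J.

-0.227 J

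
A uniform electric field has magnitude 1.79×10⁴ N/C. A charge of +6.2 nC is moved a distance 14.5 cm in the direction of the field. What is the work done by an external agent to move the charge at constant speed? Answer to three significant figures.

The potential change for a displacement 14.5 cm in the direction of the field is ΔV = −Ed = -2600 V.
W_ext = qΔV = -1.61×10⁻⁵ J.

-1.61×10⁻⁵ J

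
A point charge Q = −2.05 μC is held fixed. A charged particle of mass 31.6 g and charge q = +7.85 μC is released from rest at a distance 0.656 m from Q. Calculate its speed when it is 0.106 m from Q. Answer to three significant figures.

8.51 m/s

Only the electrostatic force acts, so mechanical energy is conserved: ½mv² = U₁ − U₂ = kQq(1/r₁ − 1/r₂).
U₁ − U₂ = (8.99×10⁹ N·m²/C²)(-2.05×10⁻⁶ C)(7.85×10⁻⁶ C)(1/0.656 − 1/0.106) = 1.14 J.
v = √(2·1.14/0.0316) = 8.51 m/s.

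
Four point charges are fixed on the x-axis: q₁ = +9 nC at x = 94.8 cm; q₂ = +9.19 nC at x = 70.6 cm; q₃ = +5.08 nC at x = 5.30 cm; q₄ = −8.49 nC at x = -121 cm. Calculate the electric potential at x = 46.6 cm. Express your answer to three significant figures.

The total potential is the scalar sum of each charge's contribution, V = Σ kqᵢ/rᵢ.
Distances from the field point to each charge: r₁ = 0.482 m, r₂ = 0.240 m, r₃ = 0.413 m, r₄ = 1.68 m.
V = k[(9.00×10⁻⁹)/(0.482) + (9.19×10⁻⁹)/(0.240) + (5.08×10⁻⁹)/(0.413) + (-8.49×10⁻⁹)/(1.68)] = 577 V.

577 V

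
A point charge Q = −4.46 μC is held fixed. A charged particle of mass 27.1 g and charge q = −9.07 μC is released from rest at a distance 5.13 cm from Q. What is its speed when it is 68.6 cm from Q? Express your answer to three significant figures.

Only the electrostatic force acts, so mechanical energy is conserved: ½mv² = U₁ − U₂ = kQq(1/r₁ − 1/r₂).
U₁ − U₂ = (8.99×10⁹ N·m²/C²)(-4.46×10⁻⁶ C)(-9.07×10⁻⁶ C)(1/0.0513 − 1/0.686) = 6.56 J.
v = √(2·6.56/0.0271) = 22.0 m/s.

22.0 m/s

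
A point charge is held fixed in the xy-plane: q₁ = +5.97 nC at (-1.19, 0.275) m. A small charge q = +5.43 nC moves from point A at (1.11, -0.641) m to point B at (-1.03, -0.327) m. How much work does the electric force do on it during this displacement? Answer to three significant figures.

-3.50×10⁻⁷ J

The work done by the electric force is W_field = −ΔU = −q(V_B − V_A) = q(V_A − V_B).
At A: distance to the source charge is 2.48 m; V_A = kq₁/r = 21.7 V.
At B: distance to the source charge is 0.623 m; V_B = kq₁/r = 86.2 V.
ΔV = V_B − V_A = 64.5 V.
W_field = −qΔV = −(5.43×10⁻⁹ C)(64.5 V) = -3.50×10⁻⁷ J.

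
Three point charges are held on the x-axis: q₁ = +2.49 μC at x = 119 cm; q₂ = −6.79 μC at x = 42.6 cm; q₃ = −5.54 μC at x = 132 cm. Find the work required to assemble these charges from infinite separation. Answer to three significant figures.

-0.775 J

The assembly work is the sum of pairwise potential energies, U = Σ_{i<j} kqᵢqⱼ/rᵢⱼ.
Pair separations: r₁₂ = 0.764 m, r₁₃ = 0.130 m, r₂₃ = 0.894 m.
U = (-0.199) + (-0.954) + (0.378) = -0.775 J.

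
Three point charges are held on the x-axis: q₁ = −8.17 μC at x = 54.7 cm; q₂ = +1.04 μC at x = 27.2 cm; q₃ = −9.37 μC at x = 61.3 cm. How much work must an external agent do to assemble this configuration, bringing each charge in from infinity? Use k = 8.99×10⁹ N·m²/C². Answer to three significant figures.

9.89 J

The work to assemble the configuration equals its total potential energy, U = Σ kqᵢqⱼ/rᵢⱼ over all pairs.
Pair separations: r₁₂ = 0.275 m, r₁₃ = 0.0660 m, r₂₃ = 0.341 m.
U = (-0.278) + (10.4) + (-0.257) = 9.89 J.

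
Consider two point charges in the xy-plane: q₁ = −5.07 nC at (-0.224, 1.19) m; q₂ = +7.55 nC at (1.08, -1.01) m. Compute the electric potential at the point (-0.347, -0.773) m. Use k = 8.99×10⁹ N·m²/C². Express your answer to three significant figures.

23.7 V

Electric potential is a scalar, so the contributions from each charge add algebraically: V = Σ kqᵢ/rᵢ.
Distances from the field point to each charge: r₁ = 1.97 m, r₂ = 1.45 m.
V = k[(-5.07×10⁻⁹)/(1.97) + (7.55×10⁻⁹)/(1.45)] = 23.7 V.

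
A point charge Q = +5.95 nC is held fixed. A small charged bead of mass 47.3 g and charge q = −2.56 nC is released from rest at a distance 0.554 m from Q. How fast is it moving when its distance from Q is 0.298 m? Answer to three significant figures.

3.00×10⁻³ m/s

Only the electrostatic force acts, so mechanical energy is conserved: ½mv² = U₁ − U₂ = kQq(1/r₁ − 1/r₂).
U₁ − U₂ = (8.99×10⁹ N·m²/C²)(5.95×10⁻⁹ C)(-2.56×10⁻⁹ C)(1/0.554 − 1/0.298) = 2.12×10⁻⁷ J.
v = √(2·2.12×10⁻⁷/0.0473) = 3.00×10⁻³ m/s.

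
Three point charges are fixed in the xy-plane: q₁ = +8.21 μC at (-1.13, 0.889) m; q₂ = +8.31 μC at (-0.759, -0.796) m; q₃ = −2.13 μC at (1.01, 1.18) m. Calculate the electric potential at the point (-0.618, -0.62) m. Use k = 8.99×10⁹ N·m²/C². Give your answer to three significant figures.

3.70×10⁵ V

Electric potential is a scalar, so the contributions from each charge add algebraically: V = Σ kqᵢ/rᵢ.
Distances from the field point to each charge: r₁ = 1.59 m, r₂ = 0.226 m, r₃ = 2.43 m.
V = k[(8.21×10⁻⁶)/(1.59) + (8.31×10⁻⁶)/(0.226) + (-2.13×10⁻⁶)/(2.43)] = 3.70×10⁵ V.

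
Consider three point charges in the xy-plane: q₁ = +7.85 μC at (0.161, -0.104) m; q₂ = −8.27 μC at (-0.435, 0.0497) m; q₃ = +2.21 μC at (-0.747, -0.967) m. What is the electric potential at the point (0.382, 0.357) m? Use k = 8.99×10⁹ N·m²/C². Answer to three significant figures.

Electric potential is a scalar, so the contributions from each charge add algebraically: V = Σ kqᵢ/rᵢ.
Distances from the field point to each charge: r₁ = 0.511 m, r₂ = 0.873 m, r₃ = 1.74 m.
V = k[(7.85×10⁻⁶)/(0.511) + (-8.27×10⁻⁶)/(0.873) + (2.21×10⁻⁶)/(1.74)] = 6.43×10⁴ V.

6.43×10⁴ V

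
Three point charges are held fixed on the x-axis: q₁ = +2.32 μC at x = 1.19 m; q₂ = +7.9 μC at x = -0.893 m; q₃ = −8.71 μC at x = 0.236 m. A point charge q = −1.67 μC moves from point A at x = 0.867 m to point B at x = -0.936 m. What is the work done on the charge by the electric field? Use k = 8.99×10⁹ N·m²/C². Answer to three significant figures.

The work done by the electric force is W_field = −ΔU = −q(V_B − V_A) = q(V_A − V_B).
At A: distances to the source charges are 0.323 m, 1.76 m, 0.631 m; V_A = Σ kqᵢ/rᵢ = -1.92×10⁴ V.
At B: distances to the source charges are 2.13 m, 0.0430 m, 1.17 m; V_B = Σ kqᵢ/rᵢ = 1.59×10⁶ V.
ΔV = V_B − V_A = 1.61×10⁶ V.
W_field = −qΔV = −(-1.67×10⁻⁶ C)(1.61×10⁶ V) = 2.70 J.

2.70 J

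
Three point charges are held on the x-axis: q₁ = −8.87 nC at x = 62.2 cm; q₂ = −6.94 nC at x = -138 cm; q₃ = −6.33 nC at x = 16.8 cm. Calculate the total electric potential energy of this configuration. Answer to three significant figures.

The assembly work is the sum of pairwise potential energies, U = Σ_{i<j} kqᵢqⱼ/rᵢⱼ.
Pair separations: r₁₂ = 2.00 m, r₁₃ = 0.454 m, r₂₃ = 1.55 m.
U = (2.76×10⁻⁷) + (1.11×10⁻⁶) + (2.55×10⁻⁷) = 1.64×10⁻⁶ J.

1.64×10⁻⁶ J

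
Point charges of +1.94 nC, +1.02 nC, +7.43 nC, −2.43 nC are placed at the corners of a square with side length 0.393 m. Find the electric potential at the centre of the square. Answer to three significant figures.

The total potential is the scalar sum of each charge's contribution, V = Σ kqᵢ/rᵢ.
The distance from each corner to the centre is a√2/2 = 0.278 m.
V = k[(1.94×10⁻⁹)/(0.278) + (1.02×10⁻⁹)/(0.278) + (7.43×10⁻⁹)/(0.278) + (-2.43×10⁻⁹)/(0.278)] = 258 V.

258 V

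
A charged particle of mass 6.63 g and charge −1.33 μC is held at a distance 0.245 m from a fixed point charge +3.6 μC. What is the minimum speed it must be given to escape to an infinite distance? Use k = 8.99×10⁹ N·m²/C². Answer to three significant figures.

7.28 m/s

To just escape, total mechanical energy must reach zero at infinity: ½mv²_min + U = 0, so ½mv²_min = −U = |kQq|/r.
|U| = |kQq|/r = (8.99×10⁹ N·m²/C²)(3.60×10⁻⁶)(1.33×10⁻⁶)/(0.245) = 0.176 J.
v_min = √(2|U|/m) = √(2·0.176/6.63×10⁻³) = 7.28 m/s.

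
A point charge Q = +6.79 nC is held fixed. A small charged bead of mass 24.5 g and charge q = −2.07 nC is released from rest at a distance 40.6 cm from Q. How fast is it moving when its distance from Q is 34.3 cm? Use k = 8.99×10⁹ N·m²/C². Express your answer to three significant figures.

Only the electrostatic force acts, so mechanical energy is conserved: ½mv² = U₁ − U₂ = kQq(1/r₁ − 1/r₂).
U₁ − U₂ = (8.99×10⁹ N·m²/C²)(6.79×10⁻⁹ C)(-2.07×10⁻⁹ C)(1/0.406 − 1/0.343) = 5.72×10⁻⁸ J.
v = √(2·5.72×10⁻⁸/0.0245) = 2.16×10⁻³ m/s.

2.16×10⁻³ m/s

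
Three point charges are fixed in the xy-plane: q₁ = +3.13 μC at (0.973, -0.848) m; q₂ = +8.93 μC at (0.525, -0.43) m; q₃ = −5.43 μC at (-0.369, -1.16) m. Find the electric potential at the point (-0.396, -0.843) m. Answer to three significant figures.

Electric potential is a scalar, so the contributions from each charge add algebraically: V = Σ kqᵢ/rᵢ.
Distances from the field point to each charge: r₁ = 1.37 m, r₂ = 1.01 m, r₃ = 0.318 m.
V = k[(3.13×10⁻⁶)/(1.37) + (8.93×10⁻⁶)/(1.01) + (-5.43×10⁻⁶)/(0.318)] = -5.33×10⁴ V.

-5.33×10⁴ V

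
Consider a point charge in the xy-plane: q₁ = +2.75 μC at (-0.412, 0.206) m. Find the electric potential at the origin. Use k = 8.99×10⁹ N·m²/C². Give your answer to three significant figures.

5.37×10⁴ V

The total potential is the scalar sum of each charge's contribution, V = Σ kqᵢ/rᵢ.
Distances from the field point to each charge: r₁ = 0.461 m.
V = k[(2.75×10⁻⁶)/(0.461)] = 5.37×10⁴ V.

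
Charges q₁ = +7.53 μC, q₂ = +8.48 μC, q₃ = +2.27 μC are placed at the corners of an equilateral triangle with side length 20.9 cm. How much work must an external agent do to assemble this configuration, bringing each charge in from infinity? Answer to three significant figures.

4.31 J

The work to assemble the configuration equals its total potential energy, U = Σ kqᵢqⱼ/rᵢⱼ over all pairs.
All three pair separations equal the side length, 0.209 m.
U = (2.75) + (0.735) + (0.828) = 4.31 J.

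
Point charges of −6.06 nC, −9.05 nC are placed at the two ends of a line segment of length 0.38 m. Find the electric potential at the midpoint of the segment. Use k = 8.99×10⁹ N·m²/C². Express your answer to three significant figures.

The total potential is the scalar sum of each charge's contribution, V = Σ kqᵢ/rᵢ.
Each charge is 0.190 m from the midpoint.
V = k[(-6.06×10⁻⁹)/(0.190) + (-9.05×10⁻⁹)/(0.190)] = -715 V.

-715 V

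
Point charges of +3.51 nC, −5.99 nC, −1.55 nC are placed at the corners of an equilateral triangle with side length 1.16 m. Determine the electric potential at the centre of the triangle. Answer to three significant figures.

-54.1 V

Electric potential is a scalar, so the contributions from each charge add algebraically: V = Σ kqᵢ/rᵢ.
The distance from each vertex to the centroid is a/√3 = 0.670 m.
V = k[(3.51×10⁻⁹)/(0.670) + (-5.99×10⁻⁹)/(0.670) + (-1.55×10⁻⁹)/(0.670)] = -54.1 V.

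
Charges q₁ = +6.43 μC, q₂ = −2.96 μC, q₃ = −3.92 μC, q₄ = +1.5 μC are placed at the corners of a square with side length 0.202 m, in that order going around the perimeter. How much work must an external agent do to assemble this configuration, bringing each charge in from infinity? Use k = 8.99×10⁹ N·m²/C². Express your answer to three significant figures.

The assembly work is the sum of pairwise potential energies, U = Σ_{i<j} kqᵢqⱼ/rᵢⱼ.
The four side pairs have separation 0.202 m and the two diagonal pairs 0.286 m.
Summing all 6 pair terms gives U = -1.10 J.

-1.10 J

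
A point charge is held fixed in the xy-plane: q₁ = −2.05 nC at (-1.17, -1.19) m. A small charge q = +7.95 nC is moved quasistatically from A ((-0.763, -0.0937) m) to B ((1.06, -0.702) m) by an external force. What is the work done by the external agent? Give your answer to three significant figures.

For quasistatic motion the external work equals the change in potential energy: W_ext = qΔV = q(V_B − V_A).
At A: distance to the source charge is 1.17 m; V_A = kq₁/r = -15.8 V.
At B: distance to the source charge is 2.28 m; V_B = kq₁/r = -8.07 V.
ΔV = V_B − V_A = 7.69 V.
W_ext = qΔV = (7.95×10⁻⁹ C)(7.69 V) = 6.11×10⁻⁸ J.

6.11×10⁻⁸ J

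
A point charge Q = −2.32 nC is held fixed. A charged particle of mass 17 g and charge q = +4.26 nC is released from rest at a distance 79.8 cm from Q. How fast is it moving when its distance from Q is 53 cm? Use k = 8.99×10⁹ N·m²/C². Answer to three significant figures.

Only the electrostatic force acts, so mechanical energy is conserved: ½mv² = U₁ − U₂ = kQq(1/r₁ − 1/r₂).
U₁ − U₂ = (8.99×10⁹ N·m²/C²)(-2.32×10⁻⁹ C)(4.26×10⁻⁹ C)(1/0.798 − 1/0.530) = 5.63×10⁻⁸ J.
v = √(2·5.63×10⁻⁸/0.0170) = 2.57×10⁻³ m/s.

2.57×10⁻³ m/s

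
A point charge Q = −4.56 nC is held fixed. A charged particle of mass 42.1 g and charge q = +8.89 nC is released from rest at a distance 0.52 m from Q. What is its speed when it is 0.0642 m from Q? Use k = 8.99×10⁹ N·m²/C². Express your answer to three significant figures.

Only the electrostatic force acts, so mechanical energy is conserved: ½mv² = U₁ − U₂ = kQq(1/r₁ − 1/r₂).
U₁ − U₂ = (8.99×10⁹ N·m²/C²)(-4.56×10⁻⁹ C)(8.89×10⁻⁹ C)(1/0.520 − 1/0.0642) = 4.98×10⁻⁶ J.
v = √(2·4.98×10⁻⁶/0.0421) = 0.0154 m/s.

0.0154 m/s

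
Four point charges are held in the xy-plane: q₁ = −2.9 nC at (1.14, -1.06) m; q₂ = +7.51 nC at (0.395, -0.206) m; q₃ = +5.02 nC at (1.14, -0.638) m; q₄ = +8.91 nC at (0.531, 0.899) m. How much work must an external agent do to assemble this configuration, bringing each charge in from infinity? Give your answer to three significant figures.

5.81×10⁻⁷ J

The work to assemble the configuration equals its total potential energy, U = Σ kqᵢqⱼ/rᵢⱼ over all pairs.
Pair separations: r₁₂ = 1.13 m, r₁₃ = 0.422 m, r₁₄ = 2.05 m, r₂₃ = 0.861 m, r₂₄ = 1.11 m, r₃₄ = 1.65 m.
Summing all 6 pair terms gives U = 5.81×10⁻⁷ J.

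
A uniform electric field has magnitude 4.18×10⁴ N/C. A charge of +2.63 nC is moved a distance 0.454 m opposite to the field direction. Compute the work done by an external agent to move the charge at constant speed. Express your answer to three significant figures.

4.99×10⁻⁵ J

The potential change for a displacement 0.454 m opposite to the field direction is ΔV = +Ed = 1.90×10⁴ V.
W_ext = qΔV = 4.99×10⁻⁵ J.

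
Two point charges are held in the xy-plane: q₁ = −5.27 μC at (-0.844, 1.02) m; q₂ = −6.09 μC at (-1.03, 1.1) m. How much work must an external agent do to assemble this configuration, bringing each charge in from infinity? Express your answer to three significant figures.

The assembly work is the sum of pairwise potential energies, U = Σ_{i<j} kqᵢqⱼ/rᵢⱼ.
Pair separations: r₁₂ = 0.202 m.
U = (1.43) = 1.43 J.

1.43 J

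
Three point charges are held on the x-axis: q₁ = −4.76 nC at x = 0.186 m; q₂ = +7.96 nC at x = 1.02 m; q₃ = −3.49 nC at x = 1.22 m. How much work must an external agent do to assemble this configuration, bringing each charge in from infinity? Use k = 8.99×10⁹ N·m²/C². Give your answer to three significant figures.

The work to assemble the configuration equals its total potential energy, U = Σ kqᵢqⱼ/rᵢⱼ over all pairs.
Pair separations: r₁₂ = 0.834 m, r₁₃ = 1.03 m, r₂₃ = 0.200 m.
U = (-4.08×10⁻⁷) + (1.44×10⁻⁷) + (-1.25×10⁻⁶) = -1.51×10⁻⁶ J.

-1.51×10⁻⁶ J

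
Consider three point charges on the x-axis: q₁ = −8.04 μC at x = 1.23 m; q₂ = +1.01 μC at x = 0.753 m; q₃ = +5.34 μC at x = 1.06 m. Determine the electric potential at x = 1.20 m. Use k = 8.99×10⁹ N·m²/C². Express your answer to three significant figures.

The total potential is the scalar sum of each charge's contribution, V = Σ kqᵢ/rᵢ.
Distances from the field point to each charge: r₁ = 0.0300 m, r₂ = 0.447 m, r₃ = 0.140 m.
V = k[(-8.04×10⁻⁶)/(0.0300) + (1.01×10⁻⁶)/(0.447) + (5.34×10⁻⁶)/(0.140)] = -2.05×10⁶ V.

-2.05×10⁶ V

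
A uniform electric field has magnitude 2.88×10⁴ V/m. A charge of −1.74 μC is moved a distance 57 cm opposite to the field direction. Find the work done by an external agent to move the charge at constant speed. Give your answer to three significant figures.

-0.0286 J

The potential change for a displacement 57 cm opposite to the field direction is ΔV = +Ed = 1.64×10⁴ V.
W_ext = qΔV = -0.0286 J.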